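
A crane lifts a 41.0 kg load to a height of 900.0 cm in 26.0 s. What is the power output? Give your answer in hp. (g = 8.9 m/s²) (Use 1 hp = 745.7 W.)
Convert to SI: m = 41.0 kg, h = 9.0 m, t = 26.0 s
P = mgh/t = (41.0)(8.9)(9.0)/26.0 = 126.312 W = 0.1694 hp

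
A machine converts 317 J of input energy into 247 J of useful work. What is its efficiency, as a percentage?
η = W_out/W_in = 247/317 = 77.92%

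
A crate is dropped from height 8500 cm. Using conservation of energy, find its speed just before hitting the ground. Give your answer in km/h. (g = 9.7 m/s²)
Convert to SI: h = 85.0 m
mgh = ½mv² ⇒ v = √(2gh) = √(2·9.7·85.0) = 40.6079 m/s = 146.2 km/h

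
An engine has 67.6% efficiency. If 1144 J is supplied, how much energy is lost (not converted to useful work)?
W_lost = W_in(1 − η) = 1144·(1 − 0.676) = 370.7 J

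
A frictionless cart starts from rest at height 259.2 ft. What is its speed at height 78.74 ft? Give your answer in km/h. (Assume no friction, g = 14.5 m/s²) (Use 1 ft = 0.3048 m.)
Convert to SI: h₁−h₂ = 55.0042 m
mgh₁ = mgh₂ + ½mv² ⇒ v = √(2g(h₁−h₂)) = √(2·14.5·55.0042) = 39.939 m/s = 143.8 km/h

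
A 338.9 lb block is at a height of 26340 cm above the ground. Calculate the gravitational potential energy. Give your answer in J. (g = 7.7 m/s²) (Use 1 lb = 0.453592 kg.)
Convert to SI: m = 153.722 kg, h = 263.4 m
PE = mgh = (153.722)(7.7)(263.4) = 311800 J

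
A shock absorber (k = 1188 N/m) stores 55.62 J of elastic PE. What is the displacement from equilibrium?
x = √(2·PE/k) = √(2·55.62/1188) = 0.306 m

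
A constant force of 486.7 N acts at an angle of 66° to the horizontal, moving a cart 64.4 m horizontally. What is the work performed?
W = F·d·cosθ = (486.7)(64.4)cos(66°) = 12750 J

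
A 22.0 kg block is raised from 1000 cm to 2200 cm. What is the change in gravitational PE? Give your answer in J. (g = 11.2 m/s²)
Convert to SI: m = 22.0 kg, Δh = 12.0 m
ΔPE = mgΔh = (22.0)(11.2)(12.0) = 2957 J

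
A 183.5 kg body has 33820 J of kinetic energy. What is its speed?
v = √(2·KE/m) = √(2·33820/183.5) = 19.2 m/s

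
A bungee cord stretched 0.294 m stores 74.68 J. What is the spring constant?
k = 2·PE/x² = 2·74.68/(0.294)² = 1728 N/m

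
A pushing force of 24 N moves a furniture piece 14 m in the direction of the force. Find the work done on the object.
W = F·d = (24)(14) = 336.0 J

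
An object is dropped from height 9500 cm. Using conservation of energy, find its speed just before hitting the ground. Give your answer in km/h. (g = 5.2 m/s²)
Convert to SI: h = 95.0 m
mgh = ½mv² ⇒ v = √(2gh) = √(2·5.2·95.0) = 31.4325 m/s = 113.2 km/h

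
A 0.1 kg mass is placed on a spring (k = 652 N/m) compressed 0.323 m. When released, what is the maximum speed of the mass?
½kx² = ½mv² ⇒ v = x√(k/m) = (0.323)√(652/0.1) = 26.08 m/s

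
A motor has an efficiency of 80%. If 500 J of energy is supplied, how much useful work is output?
W_out = η·W_in = 0.8·500 = 400.0 J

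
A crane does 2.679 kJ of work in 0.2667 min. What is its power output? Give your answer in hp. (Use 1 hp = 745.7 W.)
Convert to SI: W = 2679.0 J, t = 16.002 s
P = W/t = 2679.0/16.002 = 167.417 W = 0.2245 hp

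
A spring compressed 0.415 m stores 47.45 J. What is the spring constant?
k = 2·PE/x² = 2·47.45/(0.415)² = 551.0 N/m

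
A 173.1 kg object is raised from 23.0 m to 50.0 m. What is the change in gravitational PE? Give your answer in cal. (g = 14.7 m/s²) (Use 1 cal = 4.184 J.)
ΔPE = mgΔh = (173.1)(14.7)(27.0) = 68703.4 J = 16420 cal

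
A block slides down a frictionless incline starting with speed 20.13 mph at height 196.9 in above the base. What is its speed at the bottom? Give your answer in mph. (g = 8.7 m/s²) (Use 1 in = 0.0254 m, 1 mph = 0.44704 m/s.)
Convert to SI: v₀ = 8.99892 m/s, h = 5.00126 m
½mv₀² + mgh = ½mv² ⇒ v = √(v₀² + 2gh) = √(8.99892² + 2·8.7·5.00126) = 12.9616 m/s = 28.99 mph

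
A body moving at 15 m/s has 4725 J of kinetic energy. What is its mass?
m = 2·KE/v² = 2·4725/(15)² = 42.0 kg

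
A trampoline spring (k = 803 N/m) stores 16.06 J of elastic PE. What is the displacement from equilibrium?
x = √(2·PE/k) = √(2·16.06/803) = 0.2 m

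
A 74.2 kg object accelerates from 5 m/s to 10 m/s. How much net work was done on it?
W = ΔKE = ½m(v₂² − v₁²) = ½(74.2)(10² − 5²) = 2782.5 J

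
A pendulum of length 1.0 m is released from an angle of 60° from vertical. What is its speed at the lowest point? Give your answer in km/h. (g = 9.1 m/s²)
h = L(1 − cosθ) = 1.0(1 − cos60°) = 0.5 m
v = √(2gh) = √(2·9.1·0.5) = 3.01662 m/s = 10.86 km/h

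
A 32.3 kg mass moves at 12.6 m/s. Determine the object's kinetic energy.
KE = ½mv² = ½(32.3)(12.6)² = 2564 J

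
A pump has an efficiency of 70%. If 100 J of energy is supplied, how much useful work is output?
W_out = η·W_in = 0.7·100 = 70.0 J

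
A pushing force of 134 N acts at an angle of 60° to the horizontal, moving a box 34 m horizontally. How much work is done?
W = F·d·cosθ = (134)(34)cos(60°) = 2278 J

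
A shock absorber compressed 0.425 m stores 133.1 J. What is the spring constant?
k = 2·PE/x² = 2·133.1/(0.425)² = 1474 N/m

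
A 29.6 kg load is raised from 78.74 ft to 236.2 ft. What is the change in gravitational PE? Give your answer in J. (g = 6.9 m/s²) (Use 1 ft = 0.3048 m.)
Convert to SI: m = 29.6 kg, Δh = 47.9938 m
ΔPE = mgΔh = (29.6)(6.9)(47.9938) = 9802 J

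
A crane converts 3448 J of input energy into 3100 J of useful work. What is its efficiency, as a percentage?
η = W_out/W_in = 3100/3448 = 89.91%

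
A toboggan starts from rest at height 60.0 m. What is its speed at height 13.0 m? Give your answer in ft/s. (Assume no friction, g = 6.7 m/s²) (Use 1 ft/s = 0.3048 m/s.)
mgh₁ = mgh₂ + ½mv² ⇒ v = √(2g(h₁−h₂)) = √(2·6.7·47.0) = 25.0958 m/s = 82.34 ft/s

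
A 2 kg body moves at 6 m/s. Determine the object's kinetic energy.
KE = ½mv² = ½(2)(6)² = 36.0 J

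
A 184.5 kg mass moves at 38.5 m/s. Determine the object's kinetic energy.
KE = ½mv² = ½(184.5)(38.5)² = 136700 J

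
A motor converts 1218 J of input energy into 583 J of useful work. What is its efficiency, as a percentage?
η = W_out/W_in = 583/1218 = 47.87%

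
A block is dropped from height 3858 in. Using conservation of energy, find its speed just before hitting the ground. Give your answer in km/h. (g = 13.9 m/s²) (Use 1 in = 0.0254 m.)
Convert to SI: h = 97.9932 m
mgh = ½mv² ⇒ v = √(2gh) = √(2·13.9·97.9932) = 52.194 m/s = 187.9 km/h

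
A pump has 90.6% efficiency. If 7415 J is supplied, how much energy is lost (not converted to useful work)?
W_lost = W_in(1 − η) = 7415·(1 − 0.906) = 697.0 J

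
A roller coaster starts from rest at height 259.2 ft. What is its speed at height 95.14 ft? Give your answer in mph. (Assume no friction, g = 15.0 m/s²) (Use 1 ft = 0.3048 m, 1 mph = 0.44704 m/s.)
Convert to SI: h₁−h₂ = 50.0055 m
mgh₁ = mgh₂ + ½mv² ⇒ v = √(2g(h₁−h₂)) = √(2·15.0·50.0055) = 38.732 m/s = 86.64 mph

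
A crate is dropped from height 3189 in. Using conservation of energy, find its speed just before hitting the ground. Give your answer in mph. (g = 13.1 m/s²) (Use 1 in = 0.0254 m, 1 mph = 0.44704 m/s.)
Convert to SI: h = 81.0006 m
mgh = ½mv² ⇒ v = √(2gh) = √(2·13.1·81.0006) = 46.0675 m/s = 103.1 mph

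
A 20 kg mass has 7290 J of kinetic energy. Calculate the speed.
v = √(2·KE/m) = √(2·7290/20) = 27.0 m/s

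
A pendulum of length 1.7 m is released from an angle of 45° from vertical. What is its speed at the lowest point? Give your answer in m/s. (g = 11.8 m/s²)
h = L(1 − cosθ) = 1.7(1 − cos45°) = 0.497918 m
v = √(2gh) = √(2·11.8·0.497918) = 3.428 m/s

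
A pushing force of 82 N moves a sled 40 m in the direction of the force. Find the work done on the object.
W = F·d = (82)(40) = 3280 J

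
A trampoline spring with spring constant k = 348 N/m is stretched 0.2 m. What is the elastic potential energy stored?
PE = ½kx² = ½(348)(0.2)² = 6.96 J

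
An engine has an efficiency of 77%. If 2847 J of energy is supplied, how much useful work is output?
W_out = η·W_in = 0.77·2847 = 2192.19 J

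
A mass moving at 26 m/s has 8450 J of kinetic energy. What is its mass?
m = 2·KE/v² = 2·8450/(26)² = 25.0 kg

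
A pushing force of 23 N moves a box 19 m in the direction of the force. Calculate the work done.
W = F·d = (23)(19) = 437.0 J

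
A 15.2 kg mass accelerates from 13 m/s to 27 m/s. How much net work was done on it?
W = ΔKE = ½m(v₂² − v₁²) = ½(15.2)(27² − 13²) = 4256.0 J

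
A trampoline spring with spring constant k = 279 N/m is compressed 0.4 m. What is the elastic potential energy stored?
PE = ½kx² = ½(279)(0.4)² = 22.32 J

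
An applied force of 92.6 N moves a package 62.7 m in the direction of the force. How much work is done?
W = F·d = (92.6)(62.7) = 5806 J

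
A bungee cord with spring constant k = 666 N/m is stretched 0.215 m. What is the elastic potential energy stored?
PE = ½kx² = ½(666)(0.215)² = 15.39 J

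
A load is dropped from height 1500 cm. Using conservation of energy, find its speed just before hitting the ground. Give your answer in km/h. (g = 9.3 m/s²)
Convert to SI: h = 15.0 m
mgh = ½mv² ⇒ v = √(2gh) = √(2·9.3·15.0) = 16.7033 m/s = 60.13 km/h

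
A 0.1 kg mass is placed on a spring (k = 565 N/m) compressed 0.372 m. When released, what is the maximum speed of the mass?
½kx² = ½mv² ⇒ v = x√(k/m) = (0.372)√(565/0.1) = 27.96 m/s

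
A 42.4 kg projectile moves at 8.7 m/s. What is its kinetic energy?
KE = ½mv² = ½(42.4)(8.7)² = 1605 J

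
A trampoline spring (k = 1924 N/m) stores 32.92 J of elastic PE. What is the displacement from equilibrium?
x = √(2·PE/k) = √(2·32.92/1924) = 0.185 m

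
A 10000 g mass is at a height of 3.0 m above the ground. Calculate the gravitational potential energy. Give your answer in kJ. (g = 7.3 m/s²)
Convert to SI: m = 10.0 kg, h = 3.0 m
PE = mgh = (10.0)(7.3)(3.0) = 219.0 J = 0.219 kJ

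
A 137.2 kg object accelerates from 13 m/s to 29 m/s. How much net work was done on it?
W = ΔKE = ½m(v₂² − v₁²) = ½(137.2)(29² − 13²) = 46099.2 J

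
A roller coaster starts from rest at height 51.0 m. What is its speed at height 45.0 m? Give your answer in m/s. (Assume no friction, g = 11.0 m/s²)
mgh₁ = mgh₂ + ½mv² ⇒ v = √(2g(h₁−h₂)) = √(2·11.0·6.0) = 11.49 m/s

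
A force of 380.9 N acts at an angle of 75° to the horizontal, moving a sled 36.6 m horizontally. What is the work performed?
W = F·d·cosθ = (380.9)(36.6)cos(75°) = 3608 J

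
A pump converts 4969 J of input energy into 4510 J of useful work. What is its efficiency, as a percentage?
η = W_out/W_in = 4510/4969 = 90.76%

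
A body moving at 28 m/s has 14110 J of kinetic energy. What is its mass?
m = 2·KE/v² = 2·14110/(28)² = 35.99 kg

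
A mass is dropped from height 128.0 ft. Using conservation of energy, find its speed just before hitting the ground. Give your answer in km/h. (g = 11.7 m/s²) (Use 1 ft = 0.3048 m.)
Convert to SI: h = 39.0144 m
mgh = ½mv² ⇒ v = √(2gh) = √(2·11.7·39.0144) = 30.2148 m/s = 108.8 km/h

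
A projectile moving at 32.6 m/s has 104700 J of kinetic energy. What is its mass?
m = 2·KE/v² = 2·104700/(32.6)² = 197.0 kg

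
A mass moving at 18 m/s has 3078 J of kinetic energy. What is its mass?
m = 2·KE/v² = 2·3078/(18)² = 19.0 kg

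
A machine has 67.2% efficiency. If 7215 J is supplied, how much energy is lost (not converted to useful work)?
W_lost = W_in(1 − η) = 7215·(1 − 0.672) = 2367 J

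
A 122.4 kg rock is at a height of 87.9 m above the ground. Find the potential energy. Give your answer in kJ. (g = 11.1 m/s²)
PE = mgh = (122.4)(11.1)(87.9) = 119424 J = 119.4 kJ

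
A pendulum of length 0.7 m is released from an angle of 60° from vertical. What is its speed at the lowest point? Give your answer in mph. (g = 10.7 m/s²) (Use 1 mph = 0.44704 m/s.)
h = L(1 − cosθ) = 0.7(1 − cos60°) = 0.35 m
v = √(2gh) = √(2·10.7·0.35) = 2.73679 m/s = 6.122 mph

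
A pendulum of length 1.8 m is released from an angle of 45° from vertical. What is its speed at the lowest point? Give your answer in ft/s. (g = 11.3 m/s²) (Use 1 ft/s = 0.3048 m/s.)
h = L(1 − cosθ) = 1.8(1 − cos45°) = 0.527208 m
v = √(2gh) = √(2·11.3·0.527208) = 3.4518 m/s = 11.32 ft/s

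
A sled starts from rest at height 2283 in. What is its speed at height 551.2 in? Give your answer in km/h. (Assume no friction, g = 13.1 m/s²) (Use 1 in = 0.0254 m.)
Convert to SI: h₁−h₂ = 43.9877 m
mgh₁ = mgh₂ + ½mv² ⇒ v = √(2g(h₁−h₂)) = √(2·13.1·43.9877) = 33.9482 m/s = 122.2 km/h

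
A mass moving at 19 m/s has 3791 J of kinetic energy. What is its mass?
m = 2·KE/v² = 2·3791/(19)² = 21.0 kg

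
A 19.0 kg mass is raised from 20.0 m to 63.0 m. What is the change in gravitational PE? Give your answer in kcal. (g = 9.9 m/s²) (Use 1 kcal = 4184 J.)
ΔPE = mgΔh = (19.0)(9.9)(43.0) = 8088.3 J = 1.933 kcal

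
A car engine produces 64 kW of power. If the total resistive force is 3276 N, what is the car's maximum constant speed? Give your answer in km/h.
P = Fv ⇒ v = P/F = 64000 W/3276.0 N = 19.536 m/s = 70.33 km/h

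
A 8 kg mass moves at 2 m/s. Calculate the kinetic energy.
KE = ½mv² = ½(8)(2)² = 16.0 J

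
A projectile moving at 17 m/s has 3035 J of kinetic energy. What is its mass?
m = 2·KE/v² = 2·3035/(17)² = 21.0 kg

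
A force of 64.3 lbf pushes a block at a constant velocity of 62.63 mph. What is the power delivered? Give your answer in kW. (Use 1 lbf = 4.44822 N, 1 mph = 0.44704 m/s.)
Convert to SI: F = 286.021 N, v = 27.9981 m/s
P = Fv = (286.021)(27.9981) = 8008.04 W = 8.008 kW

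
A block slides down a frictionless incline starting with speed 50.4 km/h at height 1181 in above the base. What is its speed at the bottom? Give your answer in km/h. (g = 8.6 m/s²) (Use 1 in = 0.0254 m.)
Convert to SI: v₀ = 14.0 m/s, h = 29.9974 m
½mv₀² + mgh = ½mv² ⇒ v = √(v₀² + 2gh) = √(14.0² + 2·8.6·29.9974) = 26.6825 m/s = 96.06 km/h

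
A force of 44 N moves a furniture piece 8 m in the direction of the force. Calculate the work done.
W = F·d = (44)(8) = 352.0 J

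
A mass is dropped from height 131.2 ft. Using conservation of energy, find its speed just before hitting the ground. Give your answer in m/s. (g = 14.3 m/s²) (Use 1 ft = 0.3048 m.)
Convert to SI: h = 39.9898 m
mgh = ½mv² ⇒ v = √(2gh) = √(2·14.3·39.9898) = 33.82 m/s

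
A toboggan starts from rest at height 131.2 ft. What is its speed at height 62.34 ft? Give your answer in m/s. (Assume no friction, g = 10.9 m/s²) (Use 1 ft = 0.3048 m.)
Convert to SI: h₁−h₂ = 20.9885 m
mgh₁ = mgh₂ + ½mv² ⇒ v = √(2g(h₁−h₂)) = √(2·10.9·20.9885) = 21.39 m/s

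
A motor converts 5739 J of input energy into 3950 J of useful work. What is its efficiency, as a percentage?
η = W_out/W_in = 3950/5739 = 68.83%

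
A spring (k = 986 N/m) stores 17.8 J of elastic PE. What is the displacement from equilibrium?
x = √(2·PE/k) = √(2·17.8/986) = 0.19 m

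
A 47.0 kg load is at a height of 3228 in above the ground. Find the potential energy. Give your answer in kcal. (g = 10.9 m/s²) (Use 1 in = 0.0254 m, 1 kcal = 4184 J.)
Convert to SI: m = 47.0 kg, h = 81.9912 m
PE = mgh = (47.0)(10.9)(81.9912) = 42004.1 J = 10.04 kcal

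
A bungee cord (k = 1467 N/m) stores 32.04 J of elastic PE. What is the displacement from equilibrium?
x = √(2·PE/k) = √(2·32.04/1467) = 0.209 m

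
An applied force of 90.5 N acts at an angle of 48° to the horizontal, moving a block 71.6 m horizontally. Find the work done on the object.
W = F·d·cosθ = (90.5)(71.6)cos(48°) = 4336 J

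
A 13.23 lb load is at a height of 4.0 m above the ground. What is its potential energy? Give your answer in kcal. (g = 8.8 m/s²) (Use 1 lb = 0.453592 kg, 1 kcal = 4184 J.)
Convert to SI: m = 6.00102 kg, h = 4.0 m
PE = mgh = (6.00102)(8.8)(4.0) = 211.236 J = 0.05049 kcal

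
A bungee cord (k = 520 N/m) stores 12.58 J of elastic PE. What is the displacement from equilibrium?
x = √(2·PE/k) = √(2·12.58/520) = 0.22 m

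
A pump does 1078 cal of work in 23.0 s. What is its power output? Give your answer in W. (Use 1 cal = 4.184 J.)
Convert to SI: W = 4510.35 J, t = 23.0 s
P = W/t = 4510.35/23.0 = 196.1 W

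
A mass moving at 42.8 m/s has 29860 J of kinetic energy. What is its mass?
m = 2·KE/v² = 2·29860/(42.8)² = 32.6 kg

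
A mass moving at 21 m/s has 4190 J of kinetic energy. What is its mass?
m = 2·KE/v² = 2·4190/(21)² = 19.0 kg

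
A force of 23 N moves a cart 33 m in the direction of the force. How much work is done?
W = F·d = (23)(33) = 759.0 J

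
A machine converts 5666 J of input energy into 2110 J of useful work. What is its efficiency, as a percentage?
η = W_out/W_in = 2110/5666 = 37.24%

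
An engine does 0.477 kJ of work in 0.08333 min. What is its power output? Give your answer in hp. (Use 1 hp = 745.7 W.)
Convert to SI: W = 477.0 J, t = 4.9998 s
P = W/t = 477.0/4.9998 = 95.4038 W = 0.1279 hp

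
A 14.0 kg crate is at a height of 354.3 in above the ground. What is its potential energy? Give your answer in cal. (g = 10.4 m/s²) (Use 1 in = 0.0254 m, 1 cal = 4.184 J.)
Convert to SI: m = 14.0 kg, h = 8.99922 m
PE = mgh = (14.0)(10.4)(8.99922) = 1310.29 J = 313.2 cal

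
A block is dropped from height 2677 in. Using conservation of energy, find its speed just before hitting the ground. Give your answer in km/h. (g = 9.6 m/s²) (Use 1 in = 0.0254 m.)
Convert to SI: h = 67.9958 m
mgh = ½mv² ⇒ v = √(2gh) = √(2·9.6·67.9958) = 36.132 m/s = 130.1 km/h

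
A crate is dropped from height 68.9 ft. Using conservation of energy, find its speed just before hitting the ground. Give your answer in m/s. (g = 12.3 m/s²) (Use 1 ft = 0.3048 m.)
Convert to SI: h = 21.0007 m
mgh = ½mv² ⇒ v = √(2gh) = √(2·12.3·21.0007) = 22.73 m/s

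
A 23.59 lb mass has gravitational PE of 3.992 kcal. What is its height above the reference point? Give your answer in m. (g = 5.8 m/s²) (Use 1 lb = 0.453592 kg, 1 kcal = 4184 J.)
Convert to SI: m = 10.7002 kg, PE = 16702.5 J
h = PE/(mg) = 16702.5/(10.7002·5.8) = 269.1 m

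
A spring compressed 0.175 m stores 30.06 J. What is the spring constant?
k = 2·PE/x² = 2·30.06/(0.175)² = 1963 N/m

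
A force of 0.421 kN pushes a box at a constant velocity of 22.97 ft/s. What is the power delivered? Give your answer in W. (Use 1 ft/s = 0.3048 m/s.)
Convert to SI: F = 421.0 N, v = 7.00126 m/s
P = Fv = (421.0)(7.00126) = 2948 W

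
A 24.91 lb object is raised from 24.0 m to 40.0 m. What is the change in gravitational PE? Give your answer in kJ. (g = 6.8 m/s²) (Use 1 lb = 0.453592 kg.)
Convert to SI: m = 11.299 kg, Δh = 16.0 m
ΔPE = mgΔh = (11.299)(6.8)(16.0) = 1229.33 J = 1.229 kJ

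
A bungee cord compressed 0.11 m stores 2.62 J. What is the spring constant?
k = 2·PE/x² = 2·2.62/(0.11)² = 433.1 N/m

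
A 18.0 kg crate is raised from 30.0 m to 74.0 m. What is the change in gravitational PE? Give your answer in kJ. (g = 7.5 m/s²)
ΔPE = mgΔh = (18.0)(7.5)(44.0) = 5940.0 J = 5.94 kJ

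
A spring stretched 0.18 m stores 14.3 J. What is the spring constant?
k = 2·PE/x² = 2·14.3/(0.18)² = 882.7 N/m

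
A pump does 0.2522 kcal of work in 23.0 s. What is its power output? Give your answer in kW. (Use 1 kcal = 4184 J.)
Convert to SI: W = 1055.2 J, t = 23.0 s
P = W/t = 1055.2/23.0 = 45.8785 W = 0.04588 kW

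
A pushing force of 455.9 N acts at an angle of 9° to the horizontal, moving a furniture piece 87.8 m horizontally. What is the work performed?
W = F·d·cosθ = (455.9)(87.8)cos(9°) = 39540 J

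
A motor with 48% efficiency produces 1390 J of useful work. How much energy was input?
W_in = W_out/η = 1390/0.48 = 2896 J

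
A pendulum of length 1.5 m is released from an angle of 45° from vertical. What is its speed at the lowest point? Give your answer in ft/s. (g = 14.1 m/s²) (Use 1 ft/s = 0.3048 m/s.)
h = L(1 − cosθ) = 1.5(1 − cos45°) = 0.43934 m
v = √(2gh) = √(2·14.1·0.43934) = 3.51986 m/s = 11.55 ft/s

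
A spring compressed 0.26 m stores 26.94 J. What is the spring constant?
k = 2·PE/x² = 2·26.94/(0.26)² = 797.0 N/m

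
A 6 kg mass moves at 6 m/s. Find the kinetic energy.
KE = ½mv² = ½(6)(6)² = 108.0 J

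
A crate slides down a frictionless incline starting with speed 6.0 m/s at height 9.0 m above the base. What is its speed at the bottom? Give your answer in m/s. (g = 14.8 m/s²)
½mv₀² + mgh = ½mv² ⇒ v = √(v₀² + 2gh) = √(6.0² + 2·14.8·9.0) = 17.39 m/s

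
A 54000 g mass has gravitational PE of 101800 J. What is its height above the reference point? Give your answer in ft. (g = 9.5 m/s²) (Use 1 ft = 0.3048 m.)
Convert to SI: m = 54.0 kg, PE = 101800 J
h = PE/(mg) = 101800/(54.0·9.5) = 198.441 m = 651.1 ft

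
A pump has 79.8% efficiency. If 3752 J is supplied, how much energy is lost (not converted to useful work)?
W_lost = W_in(1 − η) = 3752·(1 − 0.798) = 757.9 J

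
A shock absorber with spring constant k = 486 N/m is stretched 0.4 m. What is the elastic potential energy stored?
PE = ½kx² = ½(486)(0.4)² = 38.88 J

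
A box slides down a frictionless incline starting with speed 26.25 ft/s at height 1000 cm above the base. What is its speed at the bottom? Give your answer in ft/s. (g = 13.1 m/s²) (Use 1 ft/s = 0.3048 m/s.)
Convert to SI: v₀ = 8.001 m/s, h = 10.0 m
½mv₀² + mgh = ½mv² ⇒ v = √(v₀² + 2gh) = √(8.001² + 2·13.1·10.0) = 18.0559 m/s = 59.24 ft/s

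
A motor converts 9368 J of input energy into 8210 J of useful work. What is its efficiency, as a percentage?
η = W_out/W_in = 8210/9368 = 87.64%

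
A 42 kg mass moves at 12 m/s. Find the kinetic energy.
KE = ½mv² = ½(42)(12)² = 3024.0 J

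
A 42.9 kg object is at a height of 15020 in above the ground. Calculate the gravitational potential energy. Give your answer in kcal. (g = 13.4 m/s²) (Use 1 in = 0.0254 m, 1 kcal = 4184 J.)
Convert to SI: m = 42.9 kg, h = 381.508 m
PE = mgh = (42.9)(13.4)(381.508) = 219314 J = 52.42 kcal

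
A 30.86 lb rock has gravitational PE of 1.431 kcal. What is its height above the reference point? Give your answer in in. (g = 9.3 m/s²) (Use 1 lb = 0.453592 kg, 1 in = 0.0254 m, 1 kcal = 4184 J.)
Convert to SI: m = 13.9978 kg, PE = 5987.3 J
h = PE/(mg) = 5987.3/(13.9978·9.3) = 45.9925 m = 1811 in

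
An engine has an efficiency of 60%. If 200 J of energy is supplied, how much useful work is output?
W_out = η·W_in = 0.6·200 = 120.0 J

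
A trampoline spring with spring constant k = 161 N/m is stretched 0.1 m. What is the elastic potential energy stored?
PE = ½kx² = ½(161)(0.1)² = 0.805 J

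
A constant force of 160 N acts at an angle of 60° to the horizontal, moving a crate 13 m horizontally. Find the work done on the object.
W = F·d·cosθ = (160)(13)cos(60°) = 1040 J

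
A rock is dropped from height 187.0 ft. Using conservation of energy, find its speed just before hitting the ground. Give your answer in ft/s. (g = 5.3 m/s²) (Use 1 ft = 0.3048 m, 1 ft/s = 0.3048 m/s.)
Convert to SI: h = 56.9976 m
mgh = ½mv² ⇒ v = √(2gh) = √(2·5.3·56.9976) = 24.58 m/s = 80.64 ft/s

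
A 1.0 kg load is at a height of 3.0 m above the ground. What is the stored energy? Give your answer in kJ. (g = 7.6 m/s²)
PE = mgh = (1.0)(7.6)(3.0) = 22.8 J = 0.0228 kJ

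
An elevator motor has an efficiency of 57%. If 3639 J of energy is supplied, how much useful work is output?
W_out = η·W_in = 0.57·3639 = 2074.23 J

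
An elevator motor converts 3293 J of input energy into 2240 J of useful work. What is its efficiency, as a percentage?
η = W_out/W_in = 2240/3293 = 68.02%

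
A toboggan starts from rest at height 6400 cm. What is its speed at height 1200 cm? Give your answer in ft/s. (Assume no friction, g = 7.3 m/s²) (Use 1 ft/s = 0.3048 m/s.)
Convert to SI: h₁−h₂ = 52.0 m
mgh₁ = mgh₂ + ½mv² ⇒ v = √(2g(h₁−h₂)) = √(2·7.3·52.0) = 27.5536 m/s = 90.4 ft/s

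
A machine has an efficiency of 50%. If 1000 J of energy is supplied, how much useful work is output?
W_out = η·W_in = 0.5·1000 = 500.0 J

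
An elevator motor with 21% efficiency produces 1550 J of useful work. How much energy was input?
W_in = W_out/η = 1550/0.21 = 7381 J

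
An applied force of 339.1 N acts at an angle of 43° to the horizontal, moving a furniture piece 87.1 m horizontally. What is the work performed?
W = F·d·cosθ = (339.1)(87.1)cos(43°) = 21600 J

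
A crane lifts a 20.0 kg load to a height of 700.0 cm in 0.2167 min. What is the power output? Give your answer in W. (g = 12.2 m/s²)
Convert to SI: m = 20.0 kg, h = 7.0 m, t = 13.002 s
P = mgh/t = (20.0)(12.2)(7.0)/13.002 = 131.4 W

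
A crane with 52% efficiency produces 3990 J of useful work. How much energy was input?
W_in = W_out/η = 3990/0.52 = 7673 J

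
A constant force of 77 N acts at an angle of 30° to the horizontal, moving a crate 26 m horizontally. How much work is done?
W = F·d·cosθ = (77)(26)cos(30°) = 1734 J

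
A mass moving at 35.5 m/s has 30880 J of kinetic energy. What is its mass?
m = 2·KE/v² = 2·30880/(35.5)² = 49.01 kg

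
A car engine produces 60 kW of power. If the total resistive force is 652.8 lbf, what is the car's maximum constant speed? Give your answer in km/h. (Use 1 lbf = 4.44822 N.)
Convert to SI: F = 2903.8 N
P = Fv ⇒ v = P/F = 60000 W/2903.8 N = 20.6626 m/s = 74.39 km/h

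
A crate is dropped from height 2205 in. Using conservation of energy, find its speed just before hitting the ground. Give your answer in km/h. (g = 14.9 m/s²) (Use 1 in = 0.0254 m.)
Convert to SI: h = 56.007 m
mgh = ½mv² ⇒ v = √(2gh) = √(2·14.9·56.007) = 40.8535 m/s = 147.1 km/h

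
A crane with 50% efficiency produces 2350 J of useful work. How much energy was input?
W_in = W_out/η = 2350/0.5 = 4700 J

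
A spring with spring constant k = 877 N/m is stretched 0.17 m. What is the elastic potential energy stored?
PE = ½kx² = ½(877)(0.17)² = 12.67 J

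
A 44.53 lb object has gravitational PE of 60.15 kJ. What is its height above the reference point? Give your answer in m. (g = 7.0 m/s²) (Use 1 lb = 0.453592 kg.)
Convert to SI: m = 20.1985 kg, PE = 60150.0 J
h = PE/(mg) = 60150.0/(20.1985·7.0) = 425.4 m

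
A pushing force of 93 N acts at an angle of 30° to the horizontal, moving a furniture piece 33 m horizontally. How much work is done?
W = F·d·cosθ = (93)(33)cos(30°) = 2658 J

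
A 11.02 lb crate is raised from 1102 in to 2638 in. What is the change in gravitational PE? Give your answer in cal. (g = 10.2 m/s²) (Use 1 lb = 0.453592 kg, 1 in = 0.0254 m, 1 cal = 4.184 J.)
Convert to SI: m = 4.99858 kg, Δh = 39.0144 m
ΔPE = mgΔh = (4.99858)(10.2)(39.0144) = 1989.17 J = 475.4 cal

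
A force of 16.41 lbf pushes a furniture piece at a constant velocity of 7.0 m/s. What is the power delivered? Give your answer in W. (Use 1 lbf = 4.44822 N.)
Convert to SI: F = 72.9953 N, v = 7.0 m/s
P = Fv = (72.9953)(7.0) = 511.0 W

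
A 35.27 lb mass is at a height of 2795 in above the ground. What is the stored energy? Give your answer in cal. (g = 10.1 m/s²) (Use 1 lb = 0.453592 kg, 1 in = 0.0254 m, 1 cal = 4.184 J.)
Convert to SI: m = 15.9982 kg, h = 70.993 m
PE = mgh = (15.9982)(10.1)(70.993) = 11471.2 J = 2742 cal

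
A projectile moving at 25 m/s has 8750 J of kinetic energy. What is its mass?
m = 2·KE/v² = 2·8750/(25)² = 28.0 kg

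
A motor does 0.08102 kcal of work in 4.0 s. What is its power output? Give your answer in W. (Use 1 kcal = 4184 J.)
Convert to SI: W = 338.988 J, t = 4.0 s
P = W/t = 338.988/4.0 = 84.75 W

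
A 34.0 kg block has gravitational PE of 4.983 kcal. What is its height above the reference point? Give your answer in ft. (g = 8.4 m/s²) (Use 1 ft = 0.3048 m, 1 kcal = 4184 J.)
Convert to SI: m = 34.0 kg, PE = 20848.9 J
h = PE/(mg) = 20848.9/(34.0·8.4) = 73.0003 m = 239.5 ft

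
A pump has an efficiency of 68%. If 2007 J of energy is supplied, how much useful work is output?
W_out = η·W_in = 0.68·2007 = 1364.76 J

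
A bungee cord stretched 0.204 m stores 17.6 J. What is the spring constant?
k = 2·PE/x² = 2·17.6/(0.204)² = 845.8 N/m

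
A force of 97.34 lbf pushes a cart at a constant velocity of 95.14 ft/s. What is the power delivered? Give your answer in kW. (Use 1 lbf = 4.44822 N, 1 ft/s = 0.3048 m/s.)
Convert to SI: F = 432.99 N, v = 28.9987 m/s
P = Fv = (432.99)(28.9987) = 12556.1 W = 12.56 kW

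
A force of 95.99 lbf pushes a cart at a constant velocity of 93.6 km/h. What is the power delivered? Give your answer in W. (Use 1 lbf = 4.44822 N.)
Convert to SI: F = 426.985 N, v = 26.0 m/s
P = Fv = (426.985)(26.0) = 11100 W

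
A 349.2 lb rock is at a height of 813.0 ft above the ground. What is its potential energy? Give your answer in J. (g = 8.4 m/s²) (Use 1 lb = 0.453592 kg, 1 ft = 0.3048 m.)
Convert to SI: m = 158.394 kg, h = 247.802 m
PE = mgh = (158.394)(8.4)(247.802) = 329700 J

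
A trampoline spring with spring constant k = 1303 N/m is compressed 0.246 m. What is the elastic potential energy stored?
PE = ½kx² = ½(1303)(0.246)² = 39.43 J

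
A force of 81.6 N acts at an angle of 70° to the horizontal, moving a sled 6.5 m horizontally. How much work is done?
W = F·d·cosθ = (81.6)(6.5)cos(70°) = 181.4 J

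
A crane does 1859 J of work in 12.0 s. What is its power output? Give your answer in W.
P = W/t = 1859.0/12.0 = 154.9 W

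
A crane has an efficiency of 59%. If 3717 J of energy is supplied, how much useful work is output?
W_out = η·W_in = 0.59·3717 = 2193.03 J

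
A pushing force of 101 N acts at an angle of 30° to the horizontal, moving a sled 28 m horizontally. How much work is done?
W = F·d·cosθ = (101)(28)cos(30°) = 2449 J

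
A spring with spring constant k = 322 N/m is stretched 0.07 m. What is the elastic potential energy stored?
PE = ½kx² = ½(322)(0.07)² = 0.7889 J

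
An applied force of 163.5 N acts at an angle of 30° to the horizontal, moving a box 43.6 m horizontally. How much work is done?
W = F·d·cosθ = (163.5)(43.6)cos(30°) = 6174 J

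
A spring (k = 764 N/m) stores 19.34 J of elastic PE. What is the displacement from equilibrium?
x = √(2·PE/k) = √(2·19.34/764) = 0.225 m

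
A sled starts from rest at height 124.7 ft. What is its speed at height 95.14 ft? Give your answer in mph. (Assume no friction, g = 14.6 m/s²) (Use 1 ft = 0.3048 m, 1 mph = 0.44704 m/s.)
Convert to SI: h₁−h₂ = 9.00989 m
mgh₁ = mgh₂ + ½mv² ⇒ v = √(2g(h₁−h₂)) = √(2·14.6·9.00989) = 16.22 m/s = 36.28 mph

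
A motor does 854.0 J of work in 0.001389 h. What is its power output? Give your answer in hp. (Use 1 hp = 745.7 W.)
Convert to SI: W = 854.0 J, t = 5.0004 s
P = W/t = 854.0/5.0004 = 170.786 W = 0.229 hp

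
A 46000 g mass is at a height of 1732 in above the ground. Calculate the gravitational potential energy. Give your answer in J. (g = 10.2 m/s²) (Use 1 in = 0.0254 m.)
Convert to SI: m = 46.0 kg, h = 43.9928 m
PE = mgh = (46.0)(10.2)(43.9928) = 20640 J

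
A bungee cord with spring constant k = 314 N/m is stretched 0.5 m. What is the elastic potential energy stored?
PE = ½kx² = ½(314)(0.5)² = 39.25 J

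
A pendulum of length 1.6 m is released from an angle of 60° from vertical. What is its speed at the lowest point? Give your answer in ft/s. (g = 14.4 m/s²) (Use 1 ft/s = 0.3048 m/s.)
h = L(1 − cosθ) = 1.6(1 − cos60°) = 0.8 m
v = √(2gh) = √(2·14.4·0.8) = 4.8 m/s = 15.75 ft/s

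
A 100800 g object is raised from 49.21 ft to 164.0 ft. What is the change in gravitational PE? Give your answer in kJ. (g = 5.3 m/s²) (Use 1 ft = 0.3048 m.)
Convert to SI: m = 100.8 kg, Δh = 34.988 m
ΔPE = mgΔh = (100.8)(5.3)(34.988) = 18692.0 J = 18.69 kJ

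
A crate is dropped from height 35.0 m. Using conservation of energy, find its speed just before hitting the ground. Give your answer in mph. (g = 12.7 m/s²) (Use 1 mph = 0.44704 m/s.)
mgh = ½mv² ⇒ v = √(2gh) = √(2·12.7·35.0) = 29.8161 m/s = 66.7 mph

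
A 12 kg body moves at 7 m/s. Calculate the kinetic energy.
KE = ½mv² = ½(12)(7)² = 294.0 J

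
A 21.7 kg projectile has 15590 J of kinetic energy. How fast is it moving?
v = √(2·KE/m) = √(2·15590/21.7) = 37.91 m/s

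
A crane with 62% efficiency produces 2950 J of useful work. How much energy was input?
W_in = W_out/η = 2950/0.62 = 4758 J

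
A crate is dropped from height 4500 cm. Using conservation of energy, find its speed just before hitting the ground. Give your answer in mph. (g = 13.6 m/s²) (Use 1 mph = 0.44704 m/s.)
Convert to SI: h = 45.0 m
mgh = ½mv² ⇒ v = √(2gh) = √(2·13.6·45.0) = 34.9857 m/s = 78.26 mph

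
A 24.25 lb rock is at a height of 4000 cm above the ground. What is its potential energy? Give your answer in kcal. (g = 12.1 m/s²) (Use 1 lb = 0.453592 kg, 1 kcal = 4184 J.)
Convert to SI: m = 10.9996 kg, h = 40.0 m
PE = mgh = (10.9996)(12.1)(40.0) = 5323.81 J = 1.272 kcal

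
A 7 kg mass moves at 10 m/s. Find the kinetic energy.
KE = ½mv² = ½(7)(10)² = 350.0 J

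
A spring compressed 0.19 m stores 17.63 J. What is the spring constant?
k = 2·PE/x² = 2·17.63/(0.19)² = 976.7 N/m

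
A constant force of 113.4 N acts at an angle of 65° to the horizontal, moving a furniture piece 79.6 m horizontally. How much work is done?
W = F·d·cosθ = (113.4)(79.6)cos(65°) = 3815 J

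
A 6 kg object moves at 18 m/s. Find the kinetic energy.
KE = ½mv² = ½(6)(18)² = 972.0 J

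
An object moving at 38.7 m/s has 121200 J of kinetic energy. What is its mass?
m = 2·KE/v² = 2·121200/(38.7)² = 161.8 kg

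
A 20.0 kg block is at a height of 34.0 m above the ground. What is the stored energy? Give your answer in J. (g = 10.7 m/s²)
PE = mgh = (20.0)(10.7)(34.0) = 7276 J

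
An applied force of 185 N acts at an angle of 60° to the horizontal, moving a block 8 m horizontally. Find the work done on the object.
W = F·d·cosθ = (185)(8)cos(60°) = 740.0 J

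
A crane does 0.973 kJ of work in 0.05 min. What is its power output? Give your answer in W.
Convert to SI: W = 973.0 J, t = 3.0 s
P = W/t = 973.0/3.0 = 324.3 W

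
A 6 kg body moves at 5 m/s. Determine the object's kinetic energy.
KE = ½mv² = ½(6)(5)² = 75.0 J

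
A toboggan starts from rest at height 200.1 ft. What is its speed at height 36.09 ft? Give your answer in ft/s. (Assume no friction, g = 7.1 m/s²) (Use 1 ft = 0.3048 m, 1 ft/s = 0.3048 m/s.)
Convert to SI: h₁−h₂ = 49.9902 m
mgh₁ = mgh₂ + ½mv² ⇒ v = √(2g(h₁−h₂)) = √(2·7.1·49.9902) = 26.6432 m/s = 87.41 ft/s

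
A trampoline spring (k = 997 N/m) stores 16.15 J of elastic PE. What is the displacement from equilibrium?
x = √(2·PE/k) = √(2·16.15/997) = 0.18 m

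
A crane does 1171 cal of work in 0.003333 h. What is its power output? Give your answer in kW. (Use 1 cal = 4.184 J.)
Convert to SI: W = 4899.46 J, t = 11.9988 s
P = W/t = 4899.46/11.9988 = 408.329 W = 0.4083 kW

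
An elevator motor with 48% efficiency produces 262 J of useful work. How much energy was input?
W_in = W_out/η = 262/0.48 = 545.8 J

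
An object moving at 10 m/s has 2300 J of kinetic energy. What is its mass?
m = 2·KE/v² = 2·2300/(10)² = 46.0 kg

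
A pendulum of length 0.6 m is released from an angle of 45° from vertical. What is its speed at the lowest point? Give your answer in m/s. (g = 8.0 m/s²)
h = L(1 − cosθ) = 0.6(1 − cos45°) = 0.175736 m
v = √(2gh) = √(2·8.0·0.175736) = 1.677 m/s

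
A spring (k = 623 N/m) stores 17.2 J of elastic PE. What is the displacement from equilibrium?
x = √(2·PE/k) = √(2·17.2/623) = 0.235 m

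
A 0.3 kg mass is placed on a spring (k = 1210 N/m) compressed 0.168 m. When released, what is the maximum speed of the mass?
½kx² = ½mv² ⇒ v = x√(k/m) = (0.168)√(1210/0.3) = 10.67 m/s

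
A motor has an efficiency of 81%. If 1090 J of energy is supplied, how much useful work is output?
W_out = η·W_in = 0.81·1090 = 882.9 J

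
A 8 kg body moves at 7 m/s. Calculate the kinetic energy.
KE = ½mv² = ½(8)(7)² = 196.0 J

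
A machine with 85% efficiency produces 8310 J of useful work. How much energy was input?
W_in = W_out/η = 8310/0.85 = 9776 J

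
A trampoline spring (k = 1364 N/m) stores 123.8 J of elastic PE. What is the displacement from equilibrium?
x = √(2·PE/k) = √(2·123.8/1364) = 0.4261 m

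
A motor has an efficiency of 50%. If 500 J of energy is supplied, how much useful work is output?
W_out = η·W_in = 0.5·500 = 250.0 J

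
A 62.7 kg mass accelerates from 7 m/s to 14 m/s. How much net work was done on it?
W = ΔKE = ½m(v₂² − v₁²) = ½(62.7)(14² − 7²) = 4608.45 J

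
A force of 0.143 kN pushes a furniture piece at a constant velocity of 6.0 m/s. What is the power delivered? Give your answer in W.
Convert to SI: F = 143.0 N, v = 6.0 m/s
P = Fv = (143.0)(6.0) = 858.0 W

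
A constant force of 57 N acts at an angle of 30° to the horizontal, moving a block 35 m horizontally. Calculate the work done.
W = F·d·cosθ = (57)(35)cos(30°) = 1728 J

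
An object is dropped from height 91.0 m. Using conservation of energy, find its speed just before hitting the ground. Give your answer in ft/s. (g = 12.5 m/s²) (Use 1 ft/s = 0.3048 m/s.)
mgh = ½mv² ⇒ v = √(2gh) = √(2·12.5·91.0) = 47.697 m/s = 156.5 ft/s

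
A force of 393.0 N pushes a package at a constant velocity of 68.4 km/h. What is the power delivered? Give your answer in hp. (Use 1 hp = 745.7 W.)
Convert to SI: F = 393.0 N, v = 19.0 m/s
P = Fv = (393.0)(19.0) = 7467.0 W = 10.01 hp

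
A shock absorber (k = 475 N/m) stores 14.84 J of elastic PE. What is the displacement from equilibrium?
x = √(2·PE/k) = √(2·14.84/475) = 0.25 m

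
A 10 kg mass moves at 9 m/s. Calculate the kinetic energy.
KE = ½mv² = ½(10)(9)² = 405.0 J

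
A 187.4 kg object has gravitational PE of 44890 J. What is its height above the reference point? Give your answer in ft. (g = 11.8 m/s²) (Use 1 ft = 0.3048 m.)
h = PE/(mg) = 44890.0/(187.4·11.8) = 20.3001 m = 66.6 ft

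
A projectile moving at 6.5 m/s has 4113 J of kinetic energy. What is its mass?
m = 2·KE/v² = 2·4113/(6.5)² = 194.7 kg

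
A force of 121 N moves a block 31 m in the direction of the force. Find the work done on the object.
W = F·d = (121)(31) = 3751 J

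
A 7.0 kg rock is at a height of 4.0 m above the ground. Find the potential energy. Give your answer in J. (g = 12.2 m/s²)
PE = mgh = (7.0)(12.2)(4.0) = 341.6 J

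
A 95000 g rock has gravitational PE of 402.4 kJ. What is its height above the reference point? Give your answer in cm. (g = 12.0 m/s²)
Convert to SI: m = 95.0 kg, PE = 402400 J
h = PE/(mg) = 402400/(95.0·12.0) = 352.982 m = 35300 cm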